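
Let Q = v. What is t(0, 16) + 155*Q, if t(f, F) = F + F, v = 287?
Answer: 44517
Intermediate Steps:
t(f, F) = 2*F
Q = 287
t(0, 16) + 155*Q = 2*16 + 155*287 = 32 + 44485 = 44517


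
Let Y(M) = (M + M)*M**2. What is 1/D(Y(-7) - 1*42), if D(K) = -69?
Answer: -1/69 ≈ -0.014493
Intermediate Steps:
Y(M) = 2*M**3 (Y(M) = (2*M)*M**2 = 2*M**3)
1/D(Y(-7) - 1*42) = 1/(-69) = -1/69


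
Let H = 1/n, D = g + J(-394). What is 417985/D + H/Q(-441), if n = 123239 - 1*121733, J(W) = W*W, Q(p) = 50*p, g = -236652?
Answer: -3470038342979/675901384200 ≈ -5.1339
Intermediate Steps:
J(W) = W**2
D = -81416 (D = -236652 + (-394)**2 = -236652 + 155236 = -81416)
n = 1506 (n = 123239 - 121733 = 1506)
H = 1/1506 ≈ 0.00066401
417985/D + H/Q(-441) = 417985/(-81416) + 1/(1506*((50*(-441)))) = 417985*(-1/81416) + (1/1506)/(-22050) = -417985/81416 + (1/1506)*(-1/22050) = -417985/81416 - 1/33207300 = -3470038342979/675901384200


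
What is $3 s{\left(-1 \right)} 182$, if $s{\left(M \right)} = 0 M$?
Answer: $0$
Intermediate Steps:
$s{\left(M \right)} = 0$
$3 s{\left(-1 \right)} 182 = 3 \cdot 0 \cdot 182 = 0 \cdot 182 = 0$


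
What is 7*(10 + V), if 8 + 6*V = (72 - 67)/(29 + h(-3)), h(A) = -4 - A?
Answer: 487/8 ≈ 60.875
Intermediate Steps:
V = -73/56 (V = -4/3 + ((72 - 67)/(29 + (-4 - 1*(-3))))/6 = -4/3 + (5/(29 + (-4 + 3)))/6 = -4/3 + (5/(29 - 1))/6 = -4/3 + (5/28)/6 = -4/3 + (5*(1/28))/6 = -4/3 + (⅙)*(5/28) = -4/3 + 5/168 = -73/56 ≈ -1.3036)
7*(10 + V) = 7*(10 - 73/56) = 7*(487/56) = 487/8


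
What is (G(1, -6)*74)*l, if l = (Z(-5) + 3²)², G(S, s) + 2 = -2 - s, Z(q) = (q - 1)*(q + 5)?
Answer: 11988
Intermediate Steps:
Z(q) = (-1 + q)*(5 + q)
G(S, s) = -4 - s (G(S, s) = -2 + (-2 - s) = -4 - s)
l = 81 (l = ((-5 + (-5)² + 4*(-5)) + 3²)² = ((-5 + 25 - 20) + 9)² = (0 + 9)² = 9² = 81)
(G(1, -6)*74)*l = ((-4 - 1*(-6))*74)*81 = ((-4 + 6)*74)*81 = (2*74)*81 = 148*81 = 11988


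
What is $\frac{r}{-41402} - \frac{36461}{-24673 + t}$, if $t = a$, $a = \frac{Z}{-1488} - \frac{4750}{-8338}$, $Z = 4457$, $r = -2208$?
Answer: $\frac{4851244327772448}{3168770629414189} \approx 1.531$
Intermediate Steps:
$a = - \frac{15047233}{6203472}$ ($a = \frac{4457}{-1488} - \frac{4750}{-8338} = 4457 \left(- \frac{1}{1488}\right) - - \frac{2375}{4169} = - \frac{4457}{1488} + \frac{2375}{4169} = - \frac{15047233}{6203472} \approx -2.4256$)
$t = - \frac{15047233}{6203472} \approx -2.4256$
$\frac{r}{-41402} - \frac{36461}{-24673 + t} = - \frac{2208}{-41402} - \frac{36461}{-24673 - \frac{15047233}{6203472}} = \left(-2208\right) \left(- \frac{1}{41402}\right) - \frac{36461}{- \frac{153073311889}{6203472}} = \frac{1104}{20701} - - \frac{226184792592}{153073311889} = \frac{1104}{20701} + \frac{226184792592}{153073311889} = \frac{4851244327772448}{3168770629414189}$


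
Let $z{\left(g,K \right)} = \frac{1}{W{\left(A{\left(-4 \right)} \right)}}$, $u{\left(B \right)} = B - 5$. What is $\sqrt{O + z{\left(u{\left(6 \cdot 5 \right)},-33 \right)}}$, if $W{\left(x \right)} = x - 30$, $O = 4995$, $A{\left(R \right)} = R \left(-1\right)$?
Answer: $\frac{\sqrt{3376594}}{26} \approx 70.675$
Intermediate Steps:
$A{\left(R \right)} = - R$
$u{\left(B \right)} = -5 + B$
$W{\left(x \right)} = -30 + x$ ($W{\left(x \right)} = x - 30 = -30 + x$)
$z{\left(g,K \right)} = - \frac{1}{26}$ ($z{\left(g,K \right)} = \frac{1}{-30 - -4} = \frac{1}{-30 + 4} = \frac{1}{-26} = - \frac{1}{26}$)
$\sqrt{O + z{\left(u{\left(6 \cdot 5 \right)},-33 \right)}} = \sqrt{4995 - \frac{1}{26}} = \sqrt{\frac{129869}{26}} = \frac{\sqrt{3376594}}{26}$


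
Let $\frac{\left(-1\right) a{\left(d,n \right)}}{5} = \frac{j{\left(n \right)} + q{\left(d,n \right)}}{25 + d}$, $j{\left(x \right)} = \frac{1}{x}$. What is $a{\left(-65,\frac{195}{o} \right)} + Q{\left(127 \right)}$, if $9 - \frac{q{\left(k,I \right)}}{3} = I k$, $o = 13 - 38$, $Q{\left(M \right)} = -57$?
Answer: $- \frac{76055}{312} \approx -243.77$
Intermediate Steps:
$o = -25$
$q{\left(k,I \right)} = 27 - 3 I k$
$a{\left(d,n \right)} = - \frac{5 \left(27 + \frac{1}{n} - 3 d n\right)}{25 + d}$ ($a{\left(d,n \right)} = - 5 \frac{\frac{1}{n} - \left(-27 + 3 n d\right)}{25 + d} = - 5 \frac{\frac{1}{n} - \left(-27 + 3 d n\right)}{25 + d} = - 5 \frac{27 + \frac{1}{n} - 3 d n}{25 + d} = - \frac{5 \left(27 + \frac{1}{n} - 3 d n\right)}{25 + d}$)
$a{\left(-65,\frac{195}{o} \right)} + Q{\left(127 \right)} = \frac{5 \left(-1 - 3 \frac{195}{-25} \left(9 - - 65 \frac{195}{-25}\right)\right)}{\frac{195}{-25} \left(25 - 65\right)} - 57 = \frac{5 \left(-1 - 3 \cdot 195 \left(- \frac{1}{25}\right) \left(9 - - 65 \cdot 195 \left(- \frac{1}{25}\right)\right)\right)}{195 \left(- \frac{1}{25}\right) \left(-40\right)} - 57 = 5 \frac{1}{- \frac{39}{5}} \left(- \frac{1}{40}\right) \left(-1 - - \frac{117 \left(9 - \left(-65\right) \left(- \frac{39}{5}\right)\right)}{5}\right) - 57 = 5 \left(- \frac{5}{39}\right) \left(- \frac{1}{40}\right) \left(-1 - - \frac{117 \left(9 - 507\right)}{5}\right) - 57 = 5 \left(- \frac{5}{39}\right) \left(- \frac{1}{40}\right) \left(-1 - \left(- \frac{117}{5}\right) \left(-498\right)\right) - 57 = 5 \left(- \frac{5}{39}\right) \left(- \frac{1}{40}\right) \left(-1 - \frac{58266}{5}\right) - 57 = 5 \left(- \frac{5}{39}\right) \left(- \frac{1}{40}\right) \left(- \frac{58271}{5}\right) - 57 = - \frac{58271}{312} - 57 = - \frac{76055}{312}$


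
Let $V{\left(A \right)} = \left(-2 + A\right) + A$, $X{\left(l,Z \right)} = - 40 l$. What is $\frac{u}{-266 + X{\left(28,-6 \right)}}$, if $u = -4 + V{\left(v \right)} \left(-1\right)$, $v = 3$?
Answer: $\frac{4}{693} \approx 0.005772$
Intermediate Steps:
$V{\left(A \right)} = -2 + 2 A$
$u = -8$ ($u = -4 + \left(-2 + 2 \cdot 3\right) \left(-1\right) = -4 + \left(-2 + 6\right) \left(-1\right) = -4 + 4 \left(-1\right) = -4 - 4 = -8$)
$\frac{u}{-266 + X{\left(28,-6 \right)}} = - \frac{8}{-266 - 1120} = - \frac{8}{-1386} = \left(-8\right) \left(- \frac{1}{1386}\right) = \frac{4}{693}$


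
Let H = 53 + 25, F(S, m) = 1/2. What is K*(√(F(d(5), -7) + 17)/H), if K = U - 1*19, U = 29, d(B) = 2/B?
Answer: 5*√70/78 ≈ 0.53632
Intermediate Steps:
F(S, m) = ½
H = 78
K = 10 (K = 29 - 1*19 = 29 - 19 = 10)
K*(√(F(d(5), -7) + 17)/H) = 10*(√(½ + 17)/78) = 10*(√(35/2)*(1/78)) = 10*((√70/2)*(1/78)) = 10*(√70/156) = 5*√70/78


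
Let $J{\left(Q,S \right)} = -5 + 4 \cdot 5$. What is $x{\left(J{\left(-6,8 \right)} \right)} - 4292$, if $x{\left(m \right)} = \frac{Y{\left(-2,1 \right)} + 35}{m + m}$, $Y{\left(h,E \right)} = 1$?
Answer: $- \frac{21454}{5} \approx -4290.8$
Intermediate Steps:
$J{\left(Q,S \right)} = 15$ ($J{\left(Q,S \right)} = -5 + 20 = 15$)
$x{\left(m \right)} = \frac{18}{m}$ ($x{\left(m \right)} = \frac{1 + 35}{m + m} = \frac{36}{2 m} = 36 \frac{1}{2 m} = \frac{18}{m}$)
$x{\left(J{\left(-6,8 \right)} \right)} - 4292 = \frac{18}{15} - 4292 = 18 \cdot \frac{1}{15} - 4292 = \frac{6}{5} - 4292 = - \frac{21454}{5}$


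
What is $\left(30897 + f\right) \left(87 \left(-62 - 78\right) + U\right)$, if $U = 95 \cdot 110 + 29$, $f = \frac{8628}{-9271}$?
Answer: $- \frac{487230117759}{9271} \approx -5.2554 \cdot 10^{7}$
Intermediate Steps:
$f = - \frac{8628}{9271}$ ($f = 8628 \left(- \frac{1}{9271}\right) = - \frac{8628}{9271} \approx -0.93064$)
$U = 10479$ ($U = 10450 + 29 = 10479$)
$\left(30897 + f\right) \left(87 \left(-62 - 78\right) + U\right) = \left(30897 - \frac{8628}{9271}\right) \left(87 \left(-62 - 78\right) + 10479\right) = \frac{286437459 \left(87 \left(-140\right) + 10479\right)}{9271} = \frac{286437459 \left(-12180 + 10479\right)}{9271} = \frac{286437459}{9271} \left(-1701\right) = - \frac{487230117759}{9271}$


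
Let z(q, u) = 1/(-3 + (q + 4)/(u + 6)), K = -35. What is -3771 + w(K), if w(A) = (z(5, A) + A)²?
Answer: -23268215/9216 ≈ -2524.8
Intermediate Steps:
z(q, u) = 1/(-3 + (4 + q)/(6 + u))
w(A) = (A + (6 + A)/(-9 - 3*A))² (w(A) = ((6 + A)/(-14 + 5 - 3*A) + A)² = ((6 + A)/(-9 - 3*A) + A)² = (A + (6 + A)/(-9 - 3*A))²)
-3771 + w(K) = -3771 + (-6 - 1*(-35) + 3*(-35)*(3 - 35))²/(9*(3 - 35)²) = -3771 + (⅑)*(-6 + 35 + 3*(-35)*(-32))²/(-32)² = -3771 + (⅑)*(1/1024)*(-6 + 35 + 3360)² = -3771 + (⅑)*(1/1024)*3389² = -3771 + (⅑)*(1/1024)*11485321 = -3771 + 11485321/9216 = -23268215/9216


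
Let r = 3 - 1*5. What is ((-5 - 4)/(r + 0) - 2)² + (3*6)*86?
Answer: 6217/4 ≈ 1554.3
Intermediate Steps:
r = -2 (r = 3 - 5 = -2)
((-5 - 4)/(r + 0) - 2)² + (3*6)*86 = ((-5 - 4)/(-2 + 0) - 2)² + (3*6)*86 = (-9/(-2) - 2)² + 18*86 = (-9*(-½) - 2)² + 1548 = (9/2 - 2)² + 1548 = (5/2)² + 1548 = 25/4 + 1548 = 6217/4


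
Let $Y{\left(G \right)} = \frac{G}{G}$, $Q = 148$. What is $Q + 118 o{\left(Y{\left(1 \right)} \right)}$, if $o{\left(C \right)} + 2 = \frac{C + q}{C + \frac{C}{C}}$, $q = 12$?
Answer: $679$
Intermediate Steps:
$Y{\left(G \right)} = 1$
$o{\left(C \right)} = -2 + \frac{12 + C}{1 + C}$ ($o{\left(C \right)} = -2 + \frac{C + 12}{C + \frac{C}{C}} = -2 + \frac{12 + C}{C + 1} = -2 + \frac{12 + C}{1 + C}$)
$Q + 118 o{\left(Y{\left(1 \right)} \right)} = 148 + 118 \frac{10 - 1}{1 + 1} = 148 + 118 \frac{10 - 1}{2} = 148 + 118 \cdot \frac{1}{2} \cdot 9 = 148 + 118 \cdot \frac{9}{2} = 148 + 531 = 679$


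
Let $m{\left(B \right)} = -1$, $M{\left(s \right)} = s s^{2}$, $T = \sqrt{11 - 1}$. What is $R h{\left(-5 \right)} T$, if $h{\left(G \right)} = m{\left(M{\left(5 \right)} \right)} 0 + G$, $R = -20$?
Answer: $100 \sqrt{10} \approx 316.23$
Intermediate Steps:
$T = \sqrt{10} \approx 3.1623$
$M{\left(s \right)} = s^{3}$
$h{\left(G \right)} = G$ ($h{\left(G \right)} = \left(-1\right) 0 + G = 0 + G = G$)
$R h{\left(-5 \right)} T = \left(-20\right) \left(-5\right) \sqrt{10} = 100 \sqrt{10}$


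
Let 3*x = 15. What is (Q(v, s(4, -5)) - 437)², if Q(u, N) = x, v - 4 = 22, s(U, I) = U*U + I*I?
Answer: 186624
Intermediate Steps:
s(U, I) = I² + U² (s(U, I) = U² + I² = I² + U²)
v = 26 (v = 4 + 22 = 26)
x = 5 (x = (⅓)*15 = 5)
Q(u, N) = 5
(Q(v, s(4, -5)) - 437)² = (5 - 437)² = (-432)² = 186624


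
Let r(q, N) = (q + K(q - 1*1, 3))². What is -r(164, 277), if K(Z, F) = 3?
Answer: -27889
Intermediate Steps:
r(q, N) = (3 + q)² (r(q, N) = (q + 3)² = (3 + q)²)
-r(164, 277) = -(3 + 164)² = -1*167² = -1*27889 = -27889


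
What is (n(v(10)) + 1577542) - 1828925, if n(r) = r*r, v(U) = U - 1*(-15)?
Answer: -250758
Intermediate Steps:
v(U) = 15 + U (v(U) = U + 15 = 15 + U)
n(r) = r**2
(n(v(10)) + 1577542) - 1828925 = ((15 + 10)**2 + 1577542) - 1828925 = (25**2 + 1577542) - 1828925 = (625 + 1577542) - 1828925 = 1578167 - 1828925 = -250758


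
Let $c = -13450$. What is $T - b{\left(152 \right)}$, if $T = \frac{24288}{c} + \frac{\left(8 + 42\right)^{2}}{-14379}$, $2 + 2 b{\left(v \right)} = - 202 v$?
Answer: $\frac{1484424861499}{96698775} \approx 15351.0$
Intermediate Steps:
$b{\left(v \right)} = -1 - 101 v$ ($b{\left(v \right)} = -1 + \frac{\left(-202\right) v}{2} = -1 - 101 v$)
$T = - \frac{191431076}{96698775}$ ($T = \frac{24288}{-13450} + \frac{\left(8 + 42\right)^{2}}{-14379} = 24288 \left(- \frac{1}{13450}\right) + 50^{2} \left(- \frac{1}{14379}\right) = - \frac{12144}{6725} + 2500 \left(- \frac{1}{14379}\right) = - \frac{12144}{6725} - \frac{2500}{14379} = - \frac{191431076}{96698775} \approx -1.9797$)
$T - b{\left(152 \right)} = - \frac{191431076}{96698775} - \left(-1 - 15352\right) = - \frac{191431076}{96698775} - -15353 = - \frac{191431076}{96698775} + 15353 = \frac{1484424861499}{96698775}$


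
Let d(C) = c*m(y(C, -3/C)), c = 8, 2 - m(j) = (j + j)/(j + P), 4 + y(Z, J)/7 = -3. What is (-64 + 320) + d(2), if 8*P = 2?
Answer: 49904/195 ≈ 255.92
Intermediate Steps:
P = 1/4 (P = (1/8)*2 = 1/4 ≈ 0.25000)
y(Z, J) = -49 (y(Z, J) = -28 + 7*(-3) = -28 - 21 = -49)
m(j) = 2 - 2*j/(1/4 + j) (m(j) = 2 - (j + j)/(j + 1/4) = 2 - 2*j/(1/4 + j))
d(C) = -16/195 (d(C) = 8*(2/(1 + 4*(-49))) = 8*(2/(1 - 196)) = 8*(2/(-195)) = 8*(2*(-1/195)) = 8*(-2/195) = -16/195)
(-64 + 320) + d(2) = (-64 + 320) - 16/195 = 256 - 16/195 = 49904/195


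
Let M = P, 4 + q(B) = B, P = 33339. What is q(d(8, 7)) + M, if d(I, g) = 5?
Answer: 33340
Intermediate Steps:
q(B) = -4 + B
M = 33339
q(d(8, 7)) + M = (-4 + 5) + 33339 = 1 + 33339 = 33340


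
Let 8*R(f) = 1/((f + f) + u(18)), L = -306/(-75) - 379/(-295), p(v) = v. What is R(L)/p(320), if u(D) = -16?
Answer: -295/3980288 ≈ -7.4115e-5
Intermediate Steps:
L = 7913/1475 (L = -306*(-1/75) - 379*(-1/295) = 102/25 + 379/295 = 7913/1475 ≈ 5.3647)
R(f) = 1/(8*(-16 + 2*f)) (R(f) = 1/(8*((f + f) - 16)) = 1/(8*(2*f - 16)) = 1/(8*(-16 + 2*f)))
R(L)/p(320) = (1/(16*(-8 + 7913/1475)))/320 = (1/(16*(-3887/1475)))*(1/320) = ((1/16)*(-1475/3887))*(1/320) = -1475/62192*1/320 = -295/3980288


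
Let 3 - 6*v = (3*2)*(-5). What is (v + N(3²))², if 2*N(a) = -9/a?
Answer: 25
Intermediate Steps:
N(a) = -9/(2*a) (N(a) = (-9/a)/2 = -9/(2*a))
v = 11/2 (v = ½ - 3*2*(-5)/6 = ½ - (-5) = ½ - ⅙*(-30) = ½ + 5 = 11/2 ≈ 5.5000)
(v + N(3²))² = (11/2 - 9/(2*(3²)))² = (11/2 - 9/2/9)² = (11/2 - 9/2*⅑)² = (11/2 - ½)² = 5² = 25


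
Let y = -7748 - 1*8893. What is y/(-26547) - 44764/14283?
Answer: -316888835/126390267 ≈ -2.5072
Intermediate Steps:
y = -16641 (y = -7748 - 8893 = -16641)
y/(-26547) - 44764/14283 = -16641/(-26547) - 44764/14283 = -16641*(-1/26547) - 44764*1/14283 = 5547/8849 - 44764/14283 = -316888835/126390267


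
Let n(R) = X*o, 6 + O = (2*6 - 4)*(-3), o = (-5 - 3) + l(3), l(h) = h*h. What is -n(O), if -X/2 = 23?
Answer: 46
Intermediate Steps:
l(h) = h²
X = -46 (X = -2*23 = -46)
o = 1 (o = (-5 - 3) + 3² = -8 + 9 = 1)
O = -30 (O = -6 + (2*6 - 4)*(-3) = -6 + (12 - 4)*(-3) = -6 + 8*(-3) = -6 - 24 = -30)
n(R) = -46 (n(R) = -46*1 = -46)
-n(O) = -1*(-46) = 46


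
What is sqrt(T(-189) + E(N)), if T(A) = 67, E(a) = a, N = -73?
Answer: I*sqrt(6) ≈ 2.4495*I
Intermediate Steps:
sqrt(T(-189) + E(N)) = sqrt(67 - 73) = sqrt(-6) = I*sqrt(6)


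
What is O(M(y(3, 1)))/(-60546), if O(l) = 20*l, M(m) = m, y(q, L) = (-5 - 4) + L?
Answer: 80/30273 ≈ 0.0026426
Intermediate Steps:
y(q, L) = -9 + L
O(M(y(3, 1)))/(-60546) = (20*(-9 + 1))/(-60546) = (20*(-8))*(-1/60546) = -160*(-1/60546) = 80/30273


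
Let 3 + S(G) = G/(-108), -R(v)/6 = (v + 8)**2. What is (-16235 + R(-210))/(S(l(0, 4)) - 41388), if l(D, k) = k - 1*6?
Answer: 14097186/2235113 ≈ 6.3071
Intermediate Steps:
l(D, k) = -6 + k (l(D, k) = k - 6 = -6 + k)
R(v) = -6*(8 + v)**2 (R(v) = -6*(v + 8)**2 = -6*(8 + v)**2)
S(G) = -3 - G/108 (S(G) = -3 + G/(-108) = -3 + G*(-1/108) = -3 - G/108)
(-16235 + R(-210))/(S(l(0, 4)) - 41388) = (-16235 - 6*(8 - 210)**2)/((-3 - (-6 + 4)/108) - 41388) = (-16235 - 6*(-202)**2)/((-3 - 1/108*(-2)) - 41388) = (-16235 - 6*40804)/((-3 + 1/54) - 41388) = (-16235 - 244824)/(-161/54 - 41388) = -261059/(-2235113/54) = -261059*(-54/2235113) = 14097186/2235113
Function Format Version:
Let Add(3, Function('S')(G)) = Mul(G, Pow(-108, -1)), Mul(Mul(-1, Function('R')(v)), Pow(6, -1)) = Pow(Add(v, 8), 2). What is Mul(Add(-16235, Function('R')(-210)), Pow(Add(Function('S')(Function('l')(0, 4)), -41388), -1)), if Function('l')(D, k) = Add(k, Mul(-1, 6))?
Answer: Rational(14097186, 2235113) ≈ 6.3071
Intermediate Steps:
Function('l')(D, k) = Add(-6, k) (Function('l')(D, k) = Add(k, -6) = Add(-6, k))
Function('R')(v) = Mul(-6, Pow(Add(8, v), 2)) (Function('R')(v) = Mul(-6, Pow(Add(v, 8), 2)) = Mul(-6, Pow(Add(8, v), 2)))
Function('S')(G) = Add(-3, Mul(Rational(-1, 108), G)) (Function('S')(G) = Add(-3, Mul(G, Pow(-108, -1))) = Add(-3, Mul(G, Rational(-1, 108))) = Add(-3, Mul(Rational(-1, 108), G)))
Mul(Add(-16235, Function('R')(-210)), Pow(Add(Function('S')(Function('l')(0, 4)), -41388), -1)) = Mul(Add(-16235, Mul(-6, Pow(Add(8, -210), 2))), Pow(Add(Add(-3, Mul(Rational(-1, 108), Add(-6, 4))), -41388), -1)) = Mul(Add(-16235, Mul(-6, Pow(-202, 2))), Pow(Add(Add(-3, Mul(Rational(-1, 108), -2)), -41388), -1)) = Mul(Add(-16235, Mul(-6, 40804)), Pow(Add(Add(-3, Rational(1, 54)), -41388), -1)) = Mul(Add(-16235, -244824), Pow(Add(Rational(-161, 54), -41388), -1)) = Mul(-261059, Pow(Rational(-2235113, 54), -1)) = Mul(-261059, Rational(-54, 2235113)) = Rational(14097186, 2235113)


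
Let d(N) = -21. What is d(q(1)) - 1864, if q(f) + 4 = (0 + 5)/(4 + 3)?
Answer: -1885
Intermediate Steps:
q(f) = -23/7 (q(f) = -4 + (0 + 5)/(4 + 3) = -4 + 5/7 = -23/7)
d(q(1)) - 1864 = -21 - 1864 = -1885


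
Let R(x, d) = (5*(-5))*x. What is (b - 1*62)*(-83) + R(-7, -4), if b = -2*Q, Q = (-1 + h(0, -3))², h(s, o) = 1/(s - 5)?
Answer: 139001/25 ≈ 5560.0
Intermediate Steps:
h(s, o) = 1/(-5 + s)
Q = 36/25 (Q = (-1 + 1/(-5 + 0))² = (-1 + 1/(-5))² = (-1 - ⅕)² = (-6/5)² = 36/25 ≈ 1.4400)
R(x, d) = -25*x
b = -72/25 (b = -2*36/25 = -72/25 ≈ -2.8800)
(b - 1*62)*(-83) + R(-7, -4) = (-72/25 - 1*62)*(-83) - 25*(-7) = (-72/25 - 62)*(-83) + 175 = -1622/25*(-83) + 175 = 134626/25 + 175 = 139001/25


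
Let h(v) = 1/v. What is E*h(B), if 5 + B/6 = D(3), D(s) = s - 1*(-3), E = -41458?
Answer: -20729/3 ≈ -6909.7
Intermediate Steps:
D(s) = 3 + s (D(s) = s + 3 = 3 + s)
B = 6 (B = -30 + 6*(3 + 3) = -30 + 6*6 = -30 + 36 = 6)
E*h(B) = -41458/6 = -41458*⅙ = -20729/3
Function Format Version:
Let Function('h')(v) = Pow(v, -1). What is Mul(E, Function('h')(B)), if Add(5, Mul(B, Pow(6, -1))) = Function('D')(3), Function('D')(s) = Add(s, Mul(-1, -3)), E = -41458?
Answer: Rational(-20729, 3) ≈ -6909.7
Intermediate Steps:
Function('D')(s) = Add(3, s) (Function('D')(s) = Add(s, 3) = Add(3, s))
B = 6 (B = Add(-30, Mul(6, Add(3, 3))) = Add(-30, Mul(6, 6)) = Add(-30, 36) = 6)
Mul(E, Function('h')(B)) = Mul(-41458, Pow(6, -1)) = Mul(-41458, Rational(1, 6)) = Rational(-20729, 3)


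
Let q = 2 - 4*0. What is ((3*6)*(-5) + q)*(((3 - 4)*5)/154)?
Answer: 20/7 ≈ 2.8571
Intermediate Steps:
q = 2 (q = 2 + 0 = 2)
((3*6)*(-5) + q)*(((3 - 4)*5)/154) = ((3*6)*(-5) + 2)*(((3 - 4)*5)/154) = (18*(-5) + 2)*(-1*5*(1/154)) = (-90 + 2)*(-5*1/154) = -88*(-5/154) = 20/7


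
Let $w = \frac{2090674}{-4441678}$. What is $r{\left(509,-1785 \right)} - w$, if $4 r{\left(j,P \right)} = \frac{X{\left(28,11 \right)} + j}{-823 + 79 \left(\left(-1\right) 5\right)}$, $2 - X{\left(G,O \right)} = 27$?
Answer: $\frac{1004498947}{2704981902} \approx 0.37135$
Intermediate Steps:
$X{\left(G,O \right)} = -25$ ($X{\left(G,O \right)} = 2 - 27 = -25$)
$w = - \frac{1045337}{2220839}$ ($w = 2090674 \left(- \frac{1}{4441678}\right) = - \frac{1045337}{2220839} \approx -0.47069$)
$r{\left(j,P \right)} = \frac{25}{4872} - \frac{j}{4872}$ ($r{\left(j,P \right)} = \frac{\left(-25 + j\right) \frac{1}{-823 + 79 \left(\left(-1\right) 5\right)}}{4} = \frac{\left(-25 + j\right) \frac{1}{-823 + 79 \left(-5\right)}}{4} = \frac{\left(-25 + j\right) \frac{1}{-823 - 395}}{4} = \frac{\left(-25 + j\right) \frac{1}{-1218}}{4} = \frac{\left(-25 + j\right) \left(- \frac{1}{1218}\right)}{4} = \frac{\frac{25}{1218} - \frac{j}{1218}}{4} = \frac{25}{4872} - \frac{j}{4872}$)
$r{\left(509,-1785 \right)} - w = \left(\frac{25}{4872} - \frac{509}{4872}\right) - - \frac{1045337}{2220839} = \left(\frac{25}{4872} - \frac{509}{4872}\right) + \frac{1045337}{2220839} = - \frac{121}{1218} + \frac{1045337}{2220839} = \frac{1004498947}{2704981902}$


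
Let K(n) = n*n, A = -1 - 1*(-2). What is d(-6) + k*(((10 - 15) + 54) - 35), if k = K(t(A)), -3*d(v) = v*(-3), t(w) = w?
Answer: 8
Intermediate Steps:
A = 1 (A = -1 + 2 = 1)
d(v) = v (d(v) = -v*(-3)/3 = -(-1)*v = v)
K(n) = n²
k = 1 (k = 1² = 1)
d(-6) + k*(((10 - 15) + 54) - 35) = -6 + 1*(((10 - 15) + 54) - 35) = -6 + 1*((-5 + 54) - 35) = -6 + 1*(49 - 35) = -6 + 1*14 = -6 + 14 = 8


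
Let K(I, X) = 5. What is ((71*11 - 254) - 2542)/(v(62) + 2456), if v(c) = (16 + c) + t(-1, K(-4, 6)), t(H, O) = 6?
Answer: -403/508 ≈ -0.79331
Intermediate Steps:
v(c) = 22 + c (v(c) = (16 + c) + 6 = 22 + c)
((71*11 - 254) - 2542)/(v(62) + 2456) = ((71*11 - 254) - 2542)/((22 + 62) + 2456) = ((781 - 254) - 2542)/(84 + 2456) = (527 - 2542)/2540 = -2015*1/2540 = -403/508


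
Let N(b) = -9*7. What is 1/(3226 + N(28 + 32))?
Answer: 1/3163 ≈ 0.00031616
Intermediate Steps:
N(b) = -63
1/(3226 + N(28 + 32)) = 1/(3226 - 63) = 1/3163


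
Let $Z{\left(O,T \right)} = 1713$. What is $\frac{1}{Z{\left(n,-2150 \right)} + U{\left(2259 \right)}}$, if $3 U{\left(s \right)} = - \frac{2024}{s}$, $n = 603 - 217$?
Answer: $\frac{6777}{11606977} \approx 0.00058387$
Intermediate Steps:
$n = 386$
$U{\left(s \right)} = - \frac{2024}{3 s}$ ($U{\left(s \right)} = \frac{\left(-2024\right) \frac{1}{s}}{3} = - \frac{2024}{3 s}$)
$\frac{1}{Z{\left(n,-2150 \right)} + U{\left(2259 \right)}} = \frac{1}{1713 - \frac{2024}{3 \cdot 2259}} = \frac{1}{1713 - \frac{2024}{6777}} = \frac{1}{\frac{11606977}{6777}} = \frac{6777}{11606977}$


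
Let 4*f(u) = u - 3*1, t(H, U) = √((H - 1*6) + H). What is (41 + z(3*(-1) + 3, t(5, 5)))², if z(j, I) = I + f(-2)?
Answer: 27889/16 ≈ 1743.1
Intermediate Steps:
t(H, U) = √(-6 + 2*H) (t(H, U) = √((H - 6) + H) = √((-6 + H) + H) = √(-6 + 2*H))
f(u) = -¾ + u/4 (f(u) = (u - 3*1)/4 = (u - 3)/4 = (-3 + u)/4 = -¾ + u/4)
z(j, I) = -5/4 + I (z(j, I) = I + (-¾ + (¼)*(-2)) = I + (-¾ - ½) = I - 5/4 = -5/4 + I)
(41 + z(3*(-1) + 3, t(5, 5)))² = (41 + (-5/4 + √(-6 + 2*5)))² = (41 + (-5/4 + √(-6 + 10)))² = (41 + (-5/4 + √4))² = (41 + (-5/4 + 2))² = (41 + ¾)² = (167/4)² = 27889/16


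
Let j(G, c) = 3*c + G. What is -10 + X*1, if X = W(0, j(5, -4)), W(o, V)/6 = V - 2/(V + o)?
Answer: -352/7 ≈ -50.286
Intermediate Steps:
j(G, c) = G + 3*c
W(o, V) = -12/(V + o) + 6*V (W(o, V) = 6*(V - 2/(V + o)) = -12/(V + o) + 6*V)
X = -282/7 (X = 6*(-2 + (5 + 3*(-4))² + (5 + 3*(-4))*0)/((5 + 3*(-4)) + 0) = 6*(-2 + (5 - 12)² + (5 - 12)*0)/((5 - 12) + 0) = 6*(-2 + (-7)² - 7*0)/(-7 + 0) = 6*(-2 + 49 + 0)/(-7) = 6*(-⅐)*47 = -282/7 ≈ -40.286)
-10 + X*1 = -10 - 282/7*1 = -10 - 282/7 = -352/7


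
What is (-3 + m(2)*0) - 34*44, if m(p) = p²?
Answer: -1499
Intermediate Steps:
(-3 + m(2)*0) - 34*44 = (-3 + 2²*0) - 34*44 = (-3 + 4*0) - 1496 = (-3 + 0) - 1496 = -3 - 1496 = -1499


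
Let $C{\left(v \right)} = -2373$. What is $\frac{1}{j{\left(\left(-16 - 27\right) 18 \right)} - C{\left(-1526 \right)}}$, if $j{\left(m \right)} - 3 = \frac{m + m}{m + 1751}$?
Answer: $\frac{977}{2319804} \approx 0.00042116$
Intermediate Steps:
$j{\left(m \right)} = 3 + \frac{2 m}{1751 + m}$ ($j{\left(m \right)} = 3 + \frac{m + m}{m + 1751} = 3 + \frac{2 m}{1751 + m}$)
$\frac{1}{j{\left(\left(-16 - 27\right) 18 \right)} - C{\left(-1526 \right)}} = \frac{1}{\frac{5253 + 5 \left(-16 - 27\right) 18}{1751 + \left(-16 - 27\right) 18} - -2373} = \frac{1}{\frac{5253 + 5 \left(\left(-43\right) 18\right)}{1751 - 774} + 2373} = \frac{1}{\frac{5253 + 5 \left(-774\right)}{1751 - 774} + 2373} = \frac{1}{\frac{5253 - 3870}{977} + 2373} = \frac{1}{\frac{1}{977} \cdot 1383 + 2373} = \frac{1}{\frac{1383}{977} + 2373} = \frac{1}{\frac{2319804}{977}} = \frac{977}{2319804}$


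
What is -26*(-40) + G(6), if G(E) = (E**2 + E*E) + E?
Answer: 1118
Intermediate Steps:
G(E) = E + 2*E**2 (G(E) = (E**2 + E**2) + E = 2*E**2 + E = E + 2*E**2)
-26*(-40) + G(6) = -26*(-40) + 6*(1 + 2*6) = 1040 + 6*(1 + 12) = 1040 + 6*13 = 1040 + 78 = 1118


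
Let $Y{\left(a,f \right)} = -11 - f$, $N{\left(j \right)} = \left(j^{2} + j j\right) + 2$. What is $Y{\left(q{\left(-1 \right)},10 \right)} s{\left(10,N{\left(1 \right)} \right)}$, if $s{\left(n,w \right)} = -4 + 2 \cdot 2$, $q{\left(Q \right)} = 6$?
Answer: $0$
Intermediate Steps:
$N{\left(j \right)} = 2 + 2 j^{2}$ ($N{\left(j \right)} = \left(j^{2} + j^{2}\right) + 2 = 2 j^{2} + 2 = 2 + 2 j^{2}$)
$s{\left(n,w \right)} = 0$ ($s{\left(n,w \right)} = -4 + 4 = 0$)
$Y{\left(q{\left(-1 \right)},10 \right)} s{\left(10,N{\left(1 \right)} \right)} = \left(-11 - 10\right) 0 = \left(-21\right) 0 = 0$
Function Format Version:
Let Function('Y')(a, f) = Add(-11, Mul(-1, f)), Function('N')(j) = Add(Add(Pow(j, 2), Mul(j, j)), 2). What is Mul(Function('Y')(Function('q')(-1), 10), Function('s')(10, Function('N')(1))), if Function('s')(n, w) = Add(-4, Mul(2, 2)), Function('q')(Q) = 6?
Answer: 0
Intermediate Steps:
Function('N')(j) = Add(2, Mul(2, Pow(j, 2))) (Function('N')(j) = Add(Add(Pow(j, 2), Pow(j, 2)), 2) = Add(Mul(2, Pow(j, 2)), 2) = Add(2, Mul(2, Pow(j, 2))))
Function('s')(n, w) = 0 (Function('s')(n, w) = Add(-4, 4) = 0)
Mul(Function('Y')(Function('q')(-1), 10), Function('s')(10, Function('N')(1))) = Mul(Add(-11, Mul(-1, 10)), 0) = Mul(Add(-11, -10), 0) = Mul(-21, 0) = 0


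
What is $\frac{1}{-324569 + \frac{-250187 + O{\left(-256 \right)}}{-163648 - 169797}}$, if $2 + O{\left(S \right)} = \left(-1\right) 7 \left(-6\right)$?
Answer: $- \frac{333445}{108225660058} \approx -3.081 \cdot 10^{-6}$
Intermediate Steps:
$O{\left(S \right)} = 40$ ($O{\left(S \right)} = -2 + \left(-1\right) 7 \left(-6\right) = -2 - -42 = -2 + 42 = 40$)
$\frac{1}{-324569 + \frac{-250187 + O{\left(-256 \right)}}{-163648 - 169797}} = \frac{1}{-324569 + \frac{-250187 + 40}{-163648 - 169797}} = \frac{1}{-324569 - \frac{250147}{-333445}} = \frac{1}{-324569 - - \frac{250147}{333445}} = \frac{1}{-324569 + \frac{250147}{333445}} = \frac{1}{- \frac{108225660058}{333445}} = - \frac{333445}{108225660058}$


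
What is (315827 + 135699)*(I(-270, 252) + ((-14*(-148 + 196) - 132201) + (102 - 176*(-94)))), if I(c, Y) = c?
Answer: -52601424422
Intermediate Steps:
(315827 + 135699)*(I(-270, 252) + ((-14*(-148 + 196) - 132201) + (102 - 176*(-94)))) = (315827 + 135699)*(-270 + ((-14*(-148 + 196) - 132201) + (102 - 176*(-94)))) = 451526*(-270 + ((-14*48 - 132201) + (102 + 16544))) = 451526*(-270 + ((-672 - 132201) + 16646)) = 451526*(-270 + (-132873 + 16646)) = 451526*(-270 - 116227) = 451526*(-116497) = -52601424422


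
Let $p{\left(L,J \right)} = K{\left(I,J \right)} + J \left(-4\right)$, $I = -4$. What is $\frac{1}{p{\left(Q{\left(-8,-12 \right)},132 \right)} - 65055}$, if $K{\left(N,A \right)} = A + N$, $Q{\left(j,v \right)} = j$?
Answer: $- \frac{1}{65455} \approx -1.5278 \cdot 10^{-5}$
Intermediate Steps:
$p{\left(L,J \right)} = -4 - 3 J$ ($p{\left(L,J \right)} = \left(J - 4\right) + J \left(-4\right) = \left(-4 + J\right) - 4 J = -4 - 3 J$)
$\frac{1}{p{\left(Q{\left(-8,-12 \right)},132 \right)} - 65055} = \frac{1}{\left(-4 - 396\right) - 65055} = \frac{1}{-400 - 65055} = \frac{1}{-65455} = - \frac{1}{65455}$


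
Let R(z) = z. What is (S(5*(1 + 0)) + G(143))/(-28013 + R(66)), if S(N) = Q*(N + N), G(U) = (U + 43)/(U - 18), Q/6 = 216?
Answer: -1620186/3493375 ≈ -0.46379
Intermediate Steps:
Q = 1296 (Q = 6*216 = 1296)
G(U) = (43 + U)/(-18 + U)
S(N) = 2592*N (S(N) = 1296*(N + N) = 1296*(2*N) = 2592*N)
(S(5*(1 + 0)) + G(143))/(-28013 + R(66)) = (2592*(5*(1 + 0)) + (43 + 143)/(-18 + 143))/(-28013 + 66) = (2592*(5*1) + 186/125)/(-27947) = (2592*5 + (1/125)*186)*(-1/27947) = (12960 + 186/125)*(-1/27947) = (1620186/125)*(-1/27947) = -1620186/3493375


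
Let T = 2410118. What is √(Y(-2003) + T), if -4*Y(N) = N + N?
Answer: √9644478/2 ≈ 1552.8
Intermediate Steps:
Y(N) = -N/2 (Y(N) = -(N + N)/4 = -N/2)
√(Y(-2003) + T) = √(-½*(-2003) + 2410118) = √(2003/2 + 2410118) = √(4822239/2) = √9644478/2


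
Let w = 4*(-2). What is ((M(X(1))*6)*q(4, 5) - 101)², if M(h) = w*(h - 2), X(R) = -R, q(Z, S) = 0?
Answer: 10201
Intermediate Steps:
w = -8
M(h) = 16 - 8*h (M(h) = -8*(h - 2) = -8*(-2 + h) = 16 - 8*h)
((M(X(1))*6)*q(4, 5) - 101)² = (((16 - (-8))*6)*0 - 101)² = (((16 - 8*(-1))*6)*0 - 101)² = (((16 + 8)*6)*0 - 101)² = ((24*6)*0 - 101)² = (144*0 - 101)² = (0 - 101)² = (-101)² = 10201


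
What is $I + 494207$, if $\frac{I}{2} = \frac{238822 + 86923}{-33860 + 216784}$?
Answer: $\frac{6457355197}{13066} \approx 4.9421 \cdot 10^{5}$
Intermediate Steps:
$I = \frac{46535}{13066}$ ($I = 2 \frac{238822 + 86923}{-33860 + 216784} = 2 \cdot \frac{325745}{182924} = 2 \cdot 325745 \cdot \frac{1}{182924} = 2 \cdot \frac{46535}{26132} = \frac{46535}{13066} \approx 3.5615$)
$I + 494207 = \frac{46535}{13066} + 494207 = \frac{6457355197}{13066}$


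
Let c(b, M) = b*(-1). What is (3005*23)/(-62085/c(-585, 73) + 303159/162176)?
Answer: -437142975360/659423263 ≈ -662.92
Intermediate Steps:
c(b, M) = -b
(3005*23)/(-62085/c(-585, 73) + 303159/162176) = (3005*23)/(-62085/((-1*(-585))) + 303159/162176) = 69115/(-62085/585 + 303159*(1/162176)) = 69115/(-62085*1/585 + 303159/162176) = 69115/(-4139/39 + 303159/162176) = 69115/(-659423263/6324864) = 69115*(-6324864/659423263) = -437142975360/659423263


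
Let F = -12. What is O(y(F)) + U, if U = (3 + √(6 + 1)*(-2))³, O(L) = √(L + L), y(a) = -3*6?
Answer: 279 - 110*√7 + 6*I ≈ -12.033 + 6.0*I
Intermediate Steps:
y(a) = -18
O(L) = √2*√L (O(L) = √(2*L) = √2*√L)
U = (3 - 2*√7)³ (U = (3 + √7*(-2))³ = (3 - 2*√7)³ ≈ -12.033)
O(y(F)) + U = √2*√(-18) + (279 - 110*√7) = √2*(3*I*√2) + (279 - 110*√7) = 6*I + (279 - 110*√7) = 279 - 110*√7 + 6*I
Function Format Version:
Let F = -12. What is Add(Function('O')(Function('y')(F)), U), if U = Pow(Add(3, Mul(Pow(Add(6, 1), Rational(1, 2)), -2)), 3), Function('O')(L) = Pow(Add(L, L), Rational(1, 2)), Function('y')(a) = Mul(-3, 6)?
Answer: Add(279, Mul(-110, Pow(7, Rational(1, 2))), Mul(6, I)) ≈ Add(-12.033, Mul(6.0000, I))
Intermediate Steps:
Function('y')(a) = -18
Function('O')(L) = Mul(Pow(2, Rational(1, 2)), Pow(L, Rational(1, 2))) (Function('O')(L) = Pow(Mul(2, L), Rational(1, 2)) = Mul(Pow(2, Rational(1, 2)), Pow(L, Rational(1, 2))))
U = Pow(Add(3, Mul(-2, Pow(7, Rational(1, 2)))), 3) (U = Pow(Add(3, Mul(Pow(7, Rational(1, 2)), -2)), 3) = Pow(Add(3, Mul(-2, Pow(7, Rational(1, 2)))), 3) ≈ -12.033)
Add(Function('O')(Function('y')(F)), U) = Add(Mul(Pow(2, Rational(1, 2)), Pow(-18, Rational(1, 2))), Add(279, Mul(-110, Pow(7, Rational(1, 2))))) = Add(Mul(Pow(2, Rational(1, 2)), Mul(3, I, Pow(2, Rational(1, 2)))), Add(279, Mul(-110, Pow(7, Rational(1, 2))))) = Add(Mul(6, I), Add(279, Mul(-110, Pow(7, Rational(1, 2))))) = Add(279, Mul(-110, Pow(7, Rational(1, 2))), Mul(6, I))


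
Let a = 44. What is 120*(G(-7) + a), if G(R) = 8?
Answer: 6240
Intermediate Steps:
120*(G(-7) + a) = 120*(8 + 44) = 120*52 = 6240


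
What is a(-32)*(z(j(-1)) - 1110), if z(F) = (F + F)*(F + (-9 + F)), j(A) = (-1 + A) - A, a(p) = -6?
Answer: 6528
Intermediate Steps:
j(A) = -1
z(F) = 2*F*(-9 + 2*F) (z(F) = (2*F)*(-9 + 2*F) = 2*F*(-9 + 2*F))
a(-32)*(z(j(-1)) - 1110) = -6*(2*(-1)*(-9 + 2*(-1)) - 1110) = -6*(2*(-1)*(-9 - 2) - 1110) = -6*(2*(-1)*(-11) - 1110) = -6*(22 - 1110) = -6*(-1088) = 6528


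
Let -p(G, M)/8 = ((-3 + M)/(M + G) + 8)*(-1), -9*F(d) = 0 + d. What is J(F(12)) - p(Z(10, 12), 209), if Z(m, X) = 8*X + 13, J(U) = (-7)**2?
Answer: -3209/159 ≈ -20.182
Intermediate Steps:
F(d) = -d/9 (F(d) = -(0 + d)/9 = -d/9)
J(U) = 49
Z(m, X) = 13 + 8*X
p(G, M) = 64 + 8*(-3 + M)/(G + M) (p(G, M) = -8*((-3 + M)/(M + G) + 8)*(-1) = -8*((-3 + M)/(G + M) + 8)*(-1) = -8*(8 + (-3 + M)/(G + M))*(-1) = -8*(-8 - (-3 + M)/(G + M)) = 64 + 8*(-3 + M)/(G + M))
J(F(12)) - p(Z(10, 12), 209) = 49 - 8*(-3 + 8*(13 + 8*12) + 9*209)/((13 + 8*12) + 209) = 49 - 8*(-3 + 8*(13 + 96) + 1881)/((13 + 96) + 209) = 49 - 8*(-3 + 8*109 + 1881)/(109 + 209) = 49 - 8*(-3 + 872 + 1881)/318 = 49 - 8*2750/318 = 49 - 1*11000/159 = 49 - 11000/159 = -3209/159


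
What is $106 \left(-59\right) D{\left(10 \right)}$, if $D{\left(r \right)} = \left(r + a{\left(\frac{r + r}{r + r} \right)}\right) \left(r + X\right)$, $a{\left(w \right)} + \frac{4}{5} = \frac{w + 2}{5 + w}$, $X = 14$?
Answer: $- \frac{7279656}{5} \approx -1.4559 \cdot 10^{6}$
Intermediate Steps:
$a{\left(w \right)} = - \frac{4}{5} + \frac{2 + w}{5 + w}$ ($a{\left(w \right)} = - \frac{4}{5} + \frac{w + 2}{5 + w} = - \frac{4}{5} + \frac{2 + w}{5 + w}$)
$D{\left(r \right)} = \left(14 + r\right) \left(- \frac{3}{10} + r\right)$ ($D{\left(r \right)} = \left(r + \frac{-10 + \frac{r + r}{r + r}}{5 \left(5 + \frac{r + r}{r + r}\right)}\right) \left(r + 14\right) = \left(r + \frac{-10 + \frac{2 r}{2 r}}{5 \left(5 + \frac{2 r}{2 r}\right)}\right) \left(14 + r\right) = \left(r + \frac{-10 + 2 r \frac{1}{2 r}}{5 \left(5 + 2 r \frac{1}{2 r}\right)}\right) \left(14 + r\right) = \left(r + \frac{-10 + 1}{5 \left(5 + 1\right)}\right) \left(14 + r\right) = \left(r + \frac{1}{5} \cdot \frac{1}{6} \left(-9\right)\right) \left(14 + r\right) = \left(r - \frac{3}{10}\right) \left(14 + r\right) = \left(- \frac{3}{10} + r\right) \left(14 + r\right) = \left(14 + r\right) \left(- \frac{3}{10} + r\right)$)
$106 \left(-59\right) D{\left(10 \right)} = 106 \left(-59\right) \left(- \frac{21}{5} + 10^{2} + \frac{137}{10} \cdot 10\right) = - 6254 \left(- \frac{21}{5} + 100 + 137\right) = \left(-6254\right) \frac{1164}{5} = - \frac{7279656}{5}$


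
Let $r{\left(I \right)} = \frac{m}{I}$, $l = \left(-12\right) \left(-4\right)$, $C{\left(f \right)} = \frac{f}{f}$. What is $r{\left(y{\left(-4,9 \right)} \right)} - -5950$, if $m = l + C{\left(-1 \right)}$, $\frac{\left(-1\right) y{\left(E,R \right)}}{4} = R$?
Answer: $\frac{214151}{36} \approx 5948.6$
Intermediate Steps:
$C{\left(f \right)} = 1$
$y{\left(E,R \right)} = - 4 R$
$l = 48$
$m = 49$ ($m = 48 + 1 = 49$)
$r{\left(I \right)} = \frac{49}{I}$
$r{\left(y{\left(-4,9 \right)} \right)} - -5950 = \frac{49}{\left(-4\right) 9} - -5950 = \frac{49}{-36} + 5950 = 49 \left(- \frac{1}{36}\right) + 5950 = - \frac{49}{36} + 5950 = \frac{214151}{36}$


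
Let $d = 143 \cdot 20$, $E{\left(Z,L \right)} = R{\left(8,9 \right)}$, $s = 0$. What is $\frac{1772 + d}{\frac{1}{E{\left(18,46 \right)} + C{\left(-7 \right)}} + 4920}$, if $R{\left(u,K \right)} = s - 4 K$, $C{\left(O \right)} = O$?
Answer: $\frac{199176}{211559} \approx 0.94147$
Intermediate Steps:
$R{\left(u,K \right)} = - 4 K$ ($R{\left(u,K \right)} = 0 - 4 K = - 4 K$)
$E{\left(Z,L \right)} = -36$ ($E{\left(Z,L \right)} = \left(-4\right) 9 = -36$)
$d = 2860$
$\frac{1772 + d}{\frac{1}{E{\left(18,46 \right)} + C{\left(-7 \right)}} + 4920} = \frac{1772 + 2860}{\frac{1}{-36 - 7} + 4920} = \frac{4632}{\frac{1}{-43} + 4920} = \frac{4632}{- \frac{1}{43} + 4920} = \frac{4632}{\frac{211559}{43}} = 4632 \cdot \frac{43}{211559} = \frac{199176}{211559}$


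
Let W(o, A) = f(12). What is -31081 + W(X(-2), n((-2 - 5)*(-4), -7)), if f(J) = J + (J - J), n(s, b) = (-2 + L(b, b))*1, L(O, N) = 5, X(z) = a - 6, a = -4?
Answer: -31069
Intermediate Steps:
X(z) = -10 (X(z) = -4 - 6 = -10)
n(s, b) = 3 (n(s, b) = (-2 + 5)*1 = 3*1 = 3)
f(J) = J (f(J) = J + 0 = J)
W(o, A) = 12
-31081 + W(X(-2), n((-2 - 5)*(-4), -7)) = -31081 + 12 = -31069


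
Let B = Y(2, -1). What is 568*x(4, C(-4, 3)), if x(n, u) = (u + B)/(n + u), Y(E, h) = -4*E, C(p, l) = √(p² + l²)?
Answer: -568/3 ≈ -189.33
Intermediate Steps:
C(p, l) = √(l² + p²)
B = -8 (B = -4*2 = -8)
x(n, u) = (-8 + u)/(n + u) (x(n, u) = (u - 8)/(n + u) = (-8 + u)/(n + u))
568*x(4, C(-4, 3)) = 568*((-8 + √(3² + (-4)²))/(4 + √(3² + (-4)²))) = 568*((-8 + √(9 + 16))/(4 + √(9 + 16))) = 568*((-8 + √25)/(4 + √25)) = 568*((-8 + 5)/(4 + 5)) = 568*(-3/9) = 568*((⅑)*(-3)) = 568*(-⅓) = -568/3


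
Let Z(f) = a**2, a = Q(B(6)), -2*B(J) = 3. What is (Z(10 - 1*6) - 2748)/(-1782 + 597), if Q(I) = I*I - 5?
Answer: 43847/18960 ≈ 2.3126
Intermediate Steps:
B(J) = -3/2 (B(J) = -1/2*3 = -3/2)
Q(I) = -5 + I**2 (Q(I) = I**2 - 5 = -5 + I**2)
a = -11/4 (a = -5 + (-3/2)**2 = -5 + 9/4 = -11/4 ≈ -2.7500)
Z(f) = 121/16 (Z(f) = (-11/4)**2 = 121/16)
(Z(10 - 1*6) - 2748)/(-1782 + 597) = (121/16 - 2748)/(-1782 + 597) = -43847/16/(-1185) = -43847/16*(-1/1185) = 43847/18960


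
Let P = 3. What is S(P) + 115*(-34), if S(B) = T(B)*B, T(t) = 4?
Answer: -3898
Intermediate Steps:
S(B) = 4*B
S(P) + 115*(-34) = 4*3 + 115*(-34) = 12 - 3910 = -3898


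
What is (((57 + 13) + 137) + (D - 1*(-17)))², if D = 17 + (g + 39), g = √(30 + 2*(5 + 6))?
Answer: 78452 + 1120*√13 ≈ 82490.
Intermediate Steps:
g = 2*√13 (g = √(30 + 2*11) = √(30 + 22) = √52 = 2*√13 ≈ 7.2111)
D = 56 + 2*√13 (D = 17 + (2*√13 + 39) = 17 + (39 + 2*√13) = 56 + 2*√13 ≈ 63.211)
(((57 + 13) + 137) + (D - 1*(-17)))² = (((57 + 13) + 137) + ((56 + 2*√13) - 1*(-17)))² = ((70 + 137) + ((56 + 2*√13) + 17))² = (207 + (73 + 2*√13))² = (280 + 2*√13)²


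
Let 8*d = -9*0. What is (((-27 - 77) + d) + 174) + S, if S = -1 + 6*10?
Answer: 129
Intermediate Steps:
S = 59 (S = -1 + 60 = 59)
d = 0 (d = (-9*0)/8 = (⅛)*0 = 0)
(((-27 - 77) + d) + 174) + S = (((-27 - 77) + 0) + 174) + 59 = ((-104 + 0) + 174) + 59 = (-104 + 174) + 59 = 70 + 59 = 129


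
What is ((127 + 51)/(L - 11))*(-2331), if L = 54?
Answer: -414918/43 ≈ -9649.3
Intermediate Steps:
((127 + 51)/(L - 11))*(-2331) = ((127 + 51)/(54 - 11))*(-2331) = (178/43)*(-2331) = -414918/43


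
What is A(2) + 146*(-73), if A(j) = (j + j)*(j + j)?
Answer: -10642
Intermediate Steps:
A(j) = 4*j**2 (A(j) = (2*j)*(2*j) = 4*j**2)
A(2) + 146*(-73) = 4*2**2 + 146*(-73) = 4*4 - 10658 = 16 - 10658 = -10642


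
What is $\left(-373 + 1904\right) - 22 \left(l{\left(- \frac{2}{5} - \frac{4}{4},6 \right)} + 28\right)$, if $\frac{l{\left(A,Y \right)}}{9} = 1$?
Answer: $717$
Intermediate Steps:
$l{\left(A,Y \right)} = 9$ ($l{\left(A,Y \right)} = 9 \cdot 1 = 9$)
$\left(-373 + 1904\right) - 22 \left(l{\left(- \frac{2}{5} - \frac{4}{4},6 \right)} + 28\right) = \left(-373 + 1904\right) - 22 \left(9 + 28\right) = 1531 - 814 = 717$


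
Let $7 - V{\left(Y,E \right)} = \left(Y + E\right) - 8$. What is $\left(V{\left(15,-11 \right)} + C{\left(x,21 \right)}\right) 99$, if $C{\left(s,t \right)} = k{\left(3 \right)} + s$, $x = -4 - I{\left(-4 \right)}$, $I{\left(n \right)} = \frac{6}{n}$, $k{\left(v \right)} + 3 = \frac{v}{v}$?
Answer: $\frac{1287}{2} \approx 643.5$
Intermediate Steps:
$k{\left(v \right)} = -2$ ($k{\left(v \right)} = -3 + \frac{v}{v} = -3 + 1 = -2$)
$V{\left(Y,E \right)} = 15 - E - Y$ ($V{\left(Y,E \right)} = 7 - \left(\left(Y + E\right) - 8\right) = 7 - \left(\left(E + Y\right) - 8\right) = 7 - \left(-8 + E + Y\right) = 15 - E - Y$)
$x = - \frac{5}{2}$ ($x = -4 - \frac{6}{-4} = -4 - 6 \left(- \frac{1}{4}\right) = -4 - - \frac{3}{2} = -4 + \frac{3}{2} = - \frac{5}{2} \approx -2.5$)
$C{\left(s,t \right)} = -2 + s$
$\left(V{\left(15,-11 \right)} + C{\left(x,21 \right)}\right) 99 = \left(\left(15 - -11 - 15\right) - \frac{9}{2}\right) 99 = \left(\left(15 + 11 - 15\right) - \frac{9}{2}\right) 99 = \left(11 - \frac{9}{2}\right) 99 = \frac{13}{2} \cdot 99 = \frac{1287}{2}$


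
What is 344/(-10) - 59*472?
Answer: -139412/5 ≈ -27882.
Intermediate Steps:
344/(-10) - 59*472 = 344*(-⅒) - 27848 = -172/5 - 27848 = -139412/5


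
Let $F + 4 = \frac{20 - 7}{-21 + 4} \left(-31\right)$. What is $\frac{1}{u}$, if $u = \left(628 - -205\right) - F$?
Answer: $\frac{17}{13826} \approx 0.0012296$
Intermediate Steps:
$F = \frac{335}{17}$ ($F = -4 + \frac{20 - 7}{-21 + 4} \left(-31\right) = -4 + \frac{13}{-17} \left(-31\right) = -4 + 13 \left(- \frac{1}{17}\right) \left(-31\right) = -4 - - \frac{403}{17} = -4 + \frac{403}{17} = \frac{335}{17} \approx 19.706$)
$u = \frac{13826}{17}$ ($u = \left(628 - -205\right) - \frac{335}{17} = \left(628 + 205\right) - \frac{335}{17} = 833 - \frac{335}{17} = \frac{13826}{17} \approx 813.29$)
$\frac{1}{u} = \frac{1}{\frac{13826}{17}} = \frac{17}{13826}$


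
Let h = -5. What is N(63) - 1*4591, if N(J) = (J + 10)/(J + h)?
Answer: -266205/58 ≈ -4589.7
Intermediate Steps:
N(J) = (10 + J)/(-5 + J) (N(J) = (J + 10)/(J - 5) = (10 + J)/(-5 + J))
N(63) - 1*4591 = (10 + 63)/(-5 + 63) - 1*4591 = 73/58 - 4591 = -266205/58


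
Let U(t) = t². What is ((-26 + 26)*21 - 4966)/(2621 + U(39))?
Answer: -2483/2071 ≈ -1.1989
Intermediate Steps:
((-26 + 26)*21 - 4966)/(2621 + U(39)) = ((-26 + 26)*21 - 4966)/(2621 + 39²) = (0*21 - 4966)/(2621 + 1521) = (0 - 4966)/4142 = -4966*1/4142 = -2483/2071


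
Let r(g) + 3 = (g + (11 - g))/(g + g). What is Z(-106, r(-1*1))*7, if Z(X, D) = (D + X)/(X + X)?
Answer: 1603/424 ≈ 3.7807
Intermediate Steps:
r(g) = -3 + 11/(2*g) (r(g) = -3 + (g + (11 - g))/(g + g) = -3 + 11/((2*g)) = -3 + 11*(1/(2*g)) = -3 + 11/(2*g))
Z(X, D) = (D + X)/(2*X) (Z(X, D) = (D + X)/((2*X)) = (D + X)*(1/(2*X)) = (D + X)/(2*X))
Z(-106, r(-1*1))*7 = ((1/2)*((-3 + 11/(2*((-1*1)))) - 106)/(-106))*7 = ((1/2)*(-1/106)*((-3 + (11/2)/(-1)) - 106))*7 = ((1/2)*(-1/106)*((-3 + (11/2)*(-1)) - 106))*7 = ((1/2)*(-1/106)*((-3 - 11/2) - 106))*7 = ((1/2)*(-1/106)*(-17/2 - 106))*7 = ((1/2)*(-1/106)*(-229/2))*7 = (229/424)*7 = 1603/424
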